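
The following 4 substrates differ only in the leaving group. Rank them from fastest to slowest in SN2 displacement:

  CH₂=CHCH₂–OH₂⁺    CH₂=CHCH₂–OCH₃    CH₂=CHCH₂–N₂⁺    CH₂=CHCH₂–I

With the same alkyl group throughout, only the leaving group differentiates the rates.
The more stable X⁻ (or X) is on its own — i.e. the weaker a base it is — the better a leaving group it makes.
CH₂=CHCH₂–N₂⁺ loses N₂: no meaningful conjugate acid; N₂ departs as an exceptionally stable neutral molecule
CH₂=CHCH₂–I loses I⁻: pKₐ(HI) ≈ -10
CH₂=CHCH₂–OH₂⁺ loses H₂O: pKₐ(H₃O⁺) ≈ -1.7
CH₂=CHCH₂–OCH₃ loses CH₃O⁻: pKₐ(CH₃OH) ≈ 15.5

CH₂=CHCH₂–N₂⁺ > CH₂=CHCH₂–I > CH₂=CHCH₂–OH₂⁺ > CH₂=CHCH₂–OCH₃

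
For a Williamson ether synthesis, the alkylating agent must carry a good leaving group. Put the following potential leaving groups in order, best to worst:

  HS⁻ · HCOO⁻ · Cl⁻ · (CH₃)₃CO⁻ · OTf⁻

OTf⁻ > Cl⁻ > HCOO⁻ > HS⁻ > (CH₃)₃CO⁻

Leaving-group ability tracks the stability of the departed species; conjugate-acid pKₐ is the usual yardstick (lower pKₐ → better LG).
OTf⁻: pKₐ(CF₃SO₃H (triflic acid)) ≈ -14
Cl⁻: pKₐ(HCl) ≈ -7
HCOO⁻: pKₐ(HCOOH) ≈ 3.8
HS⁻: pKₐ(H₂S) ≈ 7
(CH₃)₃CO⁻: pKₐ(t-BuOH) ≈ 18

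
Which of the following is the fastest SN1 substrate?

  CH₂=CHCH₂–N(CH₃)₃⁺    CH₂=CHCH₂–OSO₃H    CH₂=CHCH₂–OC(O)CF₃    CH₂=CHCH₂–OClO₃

Identical carbon frameworks mean the comparison reduces to leaving-group quality.
The more stable X⁻ (or X) is on its own — i.e. the weaker a base it is — the better a leaving group it makes.
CH₂=CHCH₂–OClO₃ loses ClO₄⁻: pKₐ(HClO₄) ≈ -10
CH₂=CHCH₂–OSO₃H loses HSO₄⁻: pKₐ(H₂SO₄) ≈ -3
CH₂=CHCH₂–OC(O)CF₃ loses CF₃COO⁻: pKₐ(CF₃COOH) ≈ 0.2
CH₂=CHCH₂–N(CH₃)₃⁺ loses NR'₃: pKₐ(R'₃NH⁺) ≈ 10.7

CH₂=CHCH₂–OClO₃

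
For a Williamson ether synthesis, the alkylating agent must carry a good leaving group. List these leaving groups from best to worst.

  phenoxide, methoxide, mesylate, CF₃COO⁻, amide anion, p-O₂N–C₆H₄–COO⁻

A good leaving group is a weak base: the lower the pKₐ of its conjugate acid, the more readily it departs.
mesylate: pKₐ(CH₃SO₃H (MsOH)) ≈ -1.9 — resonance-delocalised alkanesulfonate
CF₃COO⁻: pKₐ(CF₃COOH) ≈ 0.2 — strongly electron-withdrawing CF₃ stabilises the carboxylate
p-O₂N–C₆H₄–COO⁻: pKₐ(p-nitrobenzoic acid) ≈ 3.4
phenoxide: pKₐ(C₆H₅OH (phenol)) ≈ 10 — resonance into the ring helps, but still a poor LG
methoxide: pKₐ(CH₃OH) ≈ 15.5
amide anion: pKₐ(NH₃) ≈ 38 — extremely strong base; never a leaving group

mesylate > CF₃COO⁻ > p-O₂N–C₆H₄–COO⁻ > phenoxide > methoxide > amide anion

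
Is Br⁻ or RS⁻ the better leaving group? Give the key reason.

Br⁻ is the better leaving group.
pKₐ(HBr) ≈ -9 versus pKₐ(RSH (a thiol)) ≈ 10.5: Br⁻ is the much weaker base.
Weak base; good leaving group.

Br⁻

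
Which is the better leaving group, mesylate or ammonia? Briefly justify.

mesylate

mesylate is the better leaving group.
pKₐ(CH₃SO₃H (MsOH)) ≈ -1.9 versus pKₐ(NH₄⁺) ≈ 9.2: mesylate is the much weaker base.
Resonance-delocalised alkanesulfonate.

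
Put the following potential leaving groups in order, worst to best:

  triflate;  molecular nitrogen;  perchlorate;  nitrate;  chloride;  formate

formate < nitrate < chloride < perchlorate < triflate < molecular nitrogen

Leaving-group ability tracks the stability of the departed species; conjugate-acid pKₐ is the usual yardstick (lower pKₐ → better LG).
molecular nitrogen: no meaningful conjugate acid; N₂ departs as an exceptionally stable neutral molecule
triflate: pKₐ(CF₃SO₃H (triflic acid)) ≈ -14
perchlorate: pKₐ(HClO₄) ≈ -10
chloride: pKₐ(HCl) ≈ -7
nitrate: pKₐ(HNO₃) ≈ -1.3
formate: pKₐ(HCOOH) ≈ 3.8
Reversing gives the worst-to-best order requested.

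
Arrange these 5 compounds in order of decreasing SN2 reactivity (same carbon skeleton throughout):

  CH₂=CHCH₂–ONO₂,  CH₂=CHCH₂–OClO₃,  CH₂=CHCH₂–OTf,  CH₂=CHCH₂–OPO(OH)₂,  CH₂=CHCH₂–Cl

Same R in every case — rank the leaving groups.
The more stable X⁻ (or X) is on its own — i.e. the weaker a base it is — the better a leaving group it makes.
CH₂=CHCH₂–OTf loses OTf⁻: pKₐ(CF₃SO₃H (triflic acid)) ≈ -14
CH₂=CHCH₂–OClO₃ loses ClO₄⁻: pKₐ(HClO₄) ≈ -10
CH₂=CHCH₂–Cl loses Cl⁻: pKₐ(HCl) ≈ -7
CH₂=CHCH₂–ONO₂ loses NO₃⁻: pKₐ(HNO₃) ≈ -1.3
CH₂=CHCH₂–OPO(OH)₂ loses H₂PO₄⁻: pKₐ(H₃PO₄) ≈ 2.1

CH₂=CHCH₂–OTf > CH₂=CHCH₂–OClO₃ > CH₂=CHCH₂–Cl > CH₂=CHCH₂–ONO₂ > CH₂=CHCH₂–OPO(OH)₂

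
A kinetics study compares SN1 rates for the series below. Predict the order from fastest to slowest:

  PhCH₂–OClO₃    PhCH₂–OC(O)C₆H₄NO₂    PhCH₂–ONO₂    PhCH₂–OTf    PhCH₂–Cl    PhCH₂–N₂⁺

PhCH₂–N₂⁺ > PhCH₂–OTf > PhCH₂–OClO₃ > PhCH₂–Cl > PhCH₂–ONO₂ > PhCH₂–OC(O)C₆H₄NO₂

Identical carbon frameworks mean the comparison reduces to leaving-group quality.
The more stable X⁻ (or X) is on its own — i.e. the weaker a base it is — the better a leaving group it makes.
PhCH₂–N₂⁺ loses N₂: no meaningful conjugate acid; N₂ departs as an exceptionally stable neutral molecule
PhCH₂–OTf loses OTf⁻: pKₐ(CF₃SO₃H (triflic acid)) ≈ -14
PhCH₂–OClO₃ loses ClO₄⁻: pKₐ(HClO₄) ≈ -10
PhCH₂–Cl loses Cl⁻: pKₐ(HCl) ≈ -7
PhCH₂–ONO₂ loses NO₃⁻: pKₐ(HNO₃) ≈ -1.3
PhCH₂–OC(O)C₆H₄NO₂ loses p-O₂N–C₆H₄–COO⁻: pKₐ(p-nitrobenzoic acid) ≈ 3.4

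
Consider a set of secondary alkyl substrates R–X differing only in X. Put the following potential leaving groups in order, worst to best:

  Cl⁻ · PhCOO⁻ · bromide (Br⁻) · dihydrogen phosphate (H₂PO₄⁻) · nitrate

Leaving-group ability tracks the stability of the departed species; conjugate-acid pKₐ is the usual yardstick (lower pKₐ → better LG).
bromide (Br⁻): pKₐ(HBr) ≈ -9
Cl⁻: pKₐ(HCl) ≈ -7 — moderately weak base
nitrate: pKₐ(HNO₃) ≈ -1.3
dihydrogen phosphate (H₂PO₄⁻): pKₐ(H₃PO₄) ≈ 2.1 — moderate base; biological leaving group after further activation
PhCOO⁻: pKₐ(C₆H₅COOH) ≈ 4.2 — aryl carboxylate
Reversing gives the worst-to-best order requested.

PhCOO⁻ < dihydrogen phosphate (H₂PO₄⁻) < nitrate < Cl⁻ < bromide (Br⁻)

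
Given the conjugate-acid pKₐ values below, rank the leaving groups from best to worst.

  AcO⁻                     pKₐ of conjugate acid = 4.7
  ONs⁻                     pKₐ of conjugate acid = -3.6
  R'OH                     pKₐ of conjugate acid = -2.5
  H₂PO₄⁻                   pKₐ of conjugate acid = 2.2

ONs⁻ > R'OH > H₂PO₄⁻ > AcO⁻

Lower conjugate-acid pKₐ ⇒ weaker base ⇒ better leaving group.
Sorting by the given values: ONs⁻ (-3.6), R'OH (-2.5), H₂PO₄⁻ (2.2), AcO⁻ (4.7).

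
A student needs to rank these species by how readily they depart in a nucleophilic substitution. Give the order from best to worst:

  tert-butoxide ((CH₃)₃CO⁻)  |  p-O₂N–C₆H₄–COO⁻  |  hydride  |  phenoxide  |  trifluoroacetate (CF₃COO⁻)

Rank by basicity of the departing species: weakest base leaves most easily.
trifluoroacetate (CF₃COO⁻): pKₐ(CF₃COOH) ≈ 0.2
p-O₂N–C₆H₄–COO⁻: pKₐ(p-nitrobenzoic acid) ≈ 3.4
phenoxide: pKₐ(C₆H₅OH (phenol)) ≈ 10
tert-butoxide ((CH₃)₃CO⁻): pKₐ(t-BuOH) ≈ 18
hydride: pKₐ(H₂) ≈ 36

trifluoroacetate (CF₃COO⁻) > p-O₂N–C₆H₄–COO⁻ > phenoxide > tert-butoxide ((CH₃)₃CO⁻) > hydride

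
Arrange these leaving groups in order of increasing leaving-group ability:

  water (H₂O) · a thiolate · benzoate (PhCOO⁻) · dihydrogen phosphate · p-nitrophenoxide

a thiolate < p-nitrophenoxide < benzoate (PhCOO⁻) < dihydrogen phosphate < water (H₂O)

A good leaving group is a weak base: the lower the pKₐ of its conjugate acid, the more readily it departs.
water (H₂O): pKₐ(H₃O⁺) ≈ -1.7 — neutral; leaves from a protonated alcohol (R–OH₂⁺)
dihydrogen phosphate: pKₐ(H₃PO₄) ≈ 2.1 — moderate base; biological leaving group after further activation
benzoate (PhCOO⁻): pKₐ(C₆H₅COOH) ≈ 4.2
p-nitrophenoxide: pKₐ(p-nitrophenol) ≈ 7.2 — nitro group delocalises the charge; the classic chromogenic LG
a thiolate: pKₐ(RSH (a thiol)) ≈ 10.5 — moderately basic; rarely leaves without activation
The question asks for worst first, so the sequence is read in increasing leaving-group ability.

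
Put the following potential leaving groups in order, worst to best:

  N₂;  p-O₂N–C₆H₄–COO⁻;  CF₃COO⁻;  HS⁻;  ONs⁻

HS⁻ < p-O₂N–C₆H₄–COO⁻ < CF₃COO⁻ < ONs⁻ < N₂

Leaving-group ability tracks the stability of the departed species; conjugate-acid pKₐ is the usual yardstick (lower pKₐ → better LG).
N₂: no meaningful conjugate acid; N₂ departs as an exceptionally stable neutral molecule
ONs⁻: pKₐ(p-O₂NC₆H₄SO₃H) ≈ -3.5
CF₃COO⁻: pKₐ(CF₃COOH) ≈ 0.2 — strongly electron-withdrawing CF₃ stabilises the carboxylate
p-O₂N–C₆H₄–COO⁻: pKₐ(p-nitrobenzoic acid) ≈ 3.4
HS⁻: pKₐ(H₂S) ≈ 7 — larger and more polarisable than the oxygen analogue
The question asks for worst first, so the sequence is read in increasing leaving-group ability.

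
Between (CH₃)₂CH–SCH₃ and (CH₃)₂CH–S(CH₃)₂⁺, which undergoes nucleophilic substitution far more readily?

(CH₃)₂CH–S(CH₃)₂⁺

From (CH₃)₂CH–SCH₃ the departing group would be RS⁻ (pKₐ(RSH (a thiol)) ≈ 10.5). Moderately basic; rarely leaves without activation.
From (CH₃)₂CH–S(CH₃)₂⁺ the leaving group is SR'₂ (pKₐ(R'₂SH⁺) ≈ -7). Neutral; leaves from a sulfonium salt (R–SR'₂⁺).
(In practice (CH₃)₂CH–S(CH₃)₂⁺ is made from (CH₃)₂CH–SCH₃ by S-methylation with CH₃I, allowing neutral dimethyl sulfide, rather than methanethiolate, to depart.)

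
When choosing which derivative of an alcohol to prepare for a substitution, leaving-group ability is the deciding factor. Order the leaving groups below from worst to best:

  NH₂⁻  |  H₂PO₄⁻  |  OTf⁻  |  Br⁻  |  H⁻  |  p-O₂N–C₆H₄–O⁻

The more stable X⁻ (or X) is on its own — i.e. the weaker a base it is — the better a leaving group it makes.
OTf⁻: pKₐ(CF₃SO₃H (triflic acid)) ≈ -14
Br⁻: pKₐ(HBr) ≈ -9
H₂PO₄⁻: pKₐ(H₃PO₄) ≈ 2.1
p-O₂N–C₆H₄–O⁻: pKₐ(p-nitrophenol) ≈ 7.2
H⁻: pKₐ(H₂) ≈ 36
NH₂⁻: pKₐ(NH₃) ≈ 38
Listed from poorest to best leaving group as asked.

NH₂⁻ < H⁻ < p-O₂N–C₆H₄–O⁻ < H₂PO₄⁻ < Br⁻ < OTf⁻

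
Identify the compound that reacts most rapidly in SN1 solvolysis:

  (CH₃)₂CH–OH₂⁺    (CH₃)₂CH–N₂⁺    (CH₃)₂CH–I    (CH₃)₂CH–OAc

(CH₃)₂CH–N₂⁺

The skeletons are identical, so relative rate is governed entirely by leaving-group ability.
Rank by basicity of the departing species: weakest base leaves most easily.
(CH₃)₂CH–N₂⁺ loses N₂: no meaningful conjugate acid; N₂ departs as an exceptionally stable neutral molecule
(CH₃)₂CH–I loses I⁻: pKₐ(HI) ≈ -10
(CH₃)₂CH–OH₂⁺ loses H₂O: pKₐ(H₃O⁺) ≈ -1.7
(CH₃)₂CH–OAc loses AcO⁻: pKₐ(CH₃COOH) ≈ 4.8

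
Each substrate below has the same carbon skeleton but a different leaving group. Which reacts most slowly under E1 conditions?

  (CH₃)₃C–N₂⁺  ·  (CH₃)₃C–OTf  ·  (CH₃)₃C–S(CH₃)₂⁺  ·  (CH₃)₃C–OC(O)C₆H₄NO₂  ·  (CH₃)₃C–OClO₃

(CH₃)₃C–OC(O)C₆H₄NO₂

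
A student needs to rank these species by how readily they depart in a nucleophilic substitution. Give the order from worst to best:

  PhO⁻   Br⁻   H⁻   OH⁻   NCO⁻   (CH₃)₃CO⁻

Leaving-group ability tracks the stability of the departed species; conjugate-acid pKₐ is the usual yardstick (lower pKₐ → better LG).
Br⁻: pKₐ(HBr) ≈ -9
NCO⁻: pKₐ(HOCN) ≈ 3.5
PhO⁻: pKₐ(C₆H₅OH (phenol)) ≈ 10 — resonance into the ring helps, but still a poor LG
OH⁻: pKₐ(H₂O) ≈ 15.7 — strong base; essentially never leaves without prior activation
(CH₃)₃CO⁻: pKₐ(t-BuOH) ≈ 18
H⁻: pKₐ(H₂) ≈ 36 — extremely strong base; leaves only in special hydride-transfer contexts
Reversing gives the worst-to-best order requested.

H⁻ < (CH₃)₃CO⁻ < OH⁻ < PhO⁻ < NCO⁻ < Br⁻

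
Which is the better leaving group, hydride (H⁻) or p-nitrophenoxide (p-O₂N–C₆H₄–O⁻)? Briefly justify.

p-nitrophenoxide (p-O₂N–C₆H₄–O⁻) is the better leaving group.
pKₐ(p-nitrophenol) ≈ 7.2 versus pKₐ(H₂) ≈ 36: p-nitrophenoxide (p-O₂N–C₆H₄–O⁻) is the much weaker base.
Nitro group delocalises the charge; the classic chromogenic LG.

p-nitrophenoxide (p-O₂N–C₆H₄–O⁻)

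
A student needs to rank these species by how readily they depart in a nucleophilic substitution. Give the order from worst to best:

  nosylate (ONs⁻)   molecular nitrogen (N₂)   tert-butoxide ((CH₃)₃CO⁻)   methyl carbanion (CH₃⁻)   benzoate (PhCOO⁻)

methyl carbanion (CH₃⁻) < tert-butoxide ((CH₃)₃CO⁻) < benzoate (PhCOO⁻) < nosylate (ONs⁻) < molecular nitrogen (N₂)

A good leaving group is a weak base: the lower the pKₐ of its conjugate acid, the more readily it departs.
molecular nitrogen (N₂): no meaningful conjugate acid; N₂ departs as an exceptionally stable neutral molecule
nosylate (ONs⁻): pKₐ(p-O₂NC₆H₄SO₃H) ≈ -3.5 — p-nitro group further stabilises the sulfonate
benzoate (PhCOO⁻): pKₐ(C₆H₅COOH) ≈ 4.2 — aryl carboxylate
tert-butoxide ((CH₃)₃CO⁻): pKₐ(t-BuOH) ≈ 18 — bulky, strongly basic alkoxide
methyl carbanion (CH₃⁻): pKₐ(CH₄) ≈ 48
Reversing gives the worst-to-best order requested.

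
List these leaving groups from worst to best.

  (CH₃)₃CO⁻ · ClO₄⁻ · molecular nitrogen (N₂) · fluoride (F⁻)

Leaving-group ability tracks the stability of the departed species; conjugate-acid pKₐ is the usual yardstick (lower pKₐ → better LG).
molecular nitrogen (N₂): no meaningful conjugate acid; N₂ departs as an exceptionally stable neutral molecule
ClO₄⁻: pKₐ(HClO₄) ≈ -10
fluoride (F⁻): pKₐ(HF) ≈ 3.2
(CH₃)₃CO⁻: pKₐ(t-BuOH) ≈ 18 — bulky, strongly basic alkoxide
Listed from poorest to best leaving group as asked.

(CH₃)₃CO⁻ < fluoride (F⁻) < ClO₄⁻ < molecular nitrogen (N₂)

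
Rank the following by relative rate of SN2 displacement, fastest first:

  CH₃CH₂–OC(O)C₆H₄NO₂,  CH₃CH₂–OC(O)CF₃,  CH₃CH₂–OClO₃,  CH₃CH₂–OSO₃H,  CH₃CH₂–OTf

With the same alkyl group throughout, only the leaving group differentiates the rates.
Rank by basicity of the departing species: weakest base leaves most easily.
CH₃CH₂–OTf loses OTf⁻: pKₐ(CF₃SO₃H (triflic acid)) ≈ -14
CH₃CH₂–OClO₃ loses ClO₄⁻: pKₐ(HClO₄) ≈ -10
CH₃CH₂–OSO₃H loses HSO₄⁻: pKₐ(H₂SO₄) ≈ -3
CH₃CH₂–OC(O)CF₃ loses CF₃COO⁻: pKₐ(CF₃COOH) ≈ 0.2
CH₃CH₂–OC(O)C₆H₄NO₂ loses p-O₂N–C₆H₄–COO⁻: pKₐ(p-nitrobenzoic acid) ≈ 3.4

CH₃CH₂–OTf > CH₃CH₂–OClO₃ > CH₃CH₂–OSO₃H > CH₃CH₂–OC(O)CF₃ > CH₃CH₂–OC(O)C₆H₄NO₂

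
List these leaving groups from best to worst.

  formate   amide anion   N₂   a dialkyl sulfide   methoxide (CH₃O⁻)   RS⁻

N₂ > a dialkyl sulfide > formate > RS⁻ > methoxide (CH₃O⁻) > amide anion

Leaving-group ability tracks the stability of the departed species; conjugate-acid pKₐ is the usual yardstick (lower pKₐ → better LG).
N₂: no meaningful conjugate acid; N₂ departs as an exceptionally stable neutral molecule
a dialkyl sulfide: pKₐ(R'₂SH⁺) ≈ -7
formate: pKₐ(HCOOH) ≈ 3.8
RS⁻: pKₐ(RSH (a thiol)) ≈ 10.5
methoxide (CH₃O⁻): pKₐ(CH₃OH) ≈ 15.5
amide anion: pKₐ(NH₃) ≈ 38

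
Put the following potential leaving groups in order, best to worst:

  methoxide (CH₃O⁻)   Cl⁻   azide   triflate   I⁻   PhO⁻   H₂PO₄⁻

triflate > I⁻ > Cl⁻ > H₂PO₄⁻ > azide > PhO⁻ > methoxide (CH₃O⁻)

The more stable X⁻ (or X) is on its own — i.e. the weaker a base it is — the better a leaving group it makes.
triflate: pKₐ(CF₃SO₃H (triflic acid)) ≈ -14
I⁻: pKₐ(HI) ≈ -10
Cl⁻: pKₐ(HCl) ≈ -7
H₂PO₄⁻: pKₐ(H₃PO₄) ≈ 2.1
azide: pKₐ(HN₃) ≈ 4.7
PhO⁻: pKₐ(C₆H₅OH (phenol)) ≈ 10
methoxide (CH₃O⁻): pKₐ(CH₃OH) ≈ 15.5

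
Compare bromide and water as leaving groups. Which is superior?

bromide is the better leaving group.
pKₐ(HBr) ≈ -9 versus pKₐ(H₃O⁺) ≈ -1.7: bromide is the much weaker base.
Weak base; good leaving group.

bromide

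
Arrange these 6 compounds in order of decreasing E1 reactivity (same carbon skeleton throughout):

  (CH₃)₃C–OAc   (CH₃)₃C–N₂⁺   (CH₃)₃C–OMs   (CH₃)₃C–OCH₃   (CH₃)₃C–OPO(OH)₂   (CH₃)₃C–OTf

(CH₃)₃C–N₂⁺ > (CH₃)₃C–OTf > (CH₃)₃C–OMs > (CH₃)₃C–OPO(OH)₂ > (CH₃)₃C–OAc > (CH₃)₃C–OCH₃

The skeletons are identical, so relative rate is governed entirely by leaving-group ability.
Leaving-group ability tracks the stability of the departed species; conjugate-acid pKₐ is the usual yardstick (lower pKₐ → better LG).
(CH₃)₃C–N₂⁺ loses N₂: no meaningful conjugate acid; N₂ departs as an exceptionally stable neutral molecule
(CH₃)₃C–OTf loses OTf⁻: pKₐ(CF₃SO₃H (triflic acid)) ≈ -14
(CH₃)₃C–OMs loses OMs⁻: pKₐ(CH₃SO₃H (MsOH)) ≈ -1.9
(CH₃)₃C–OPO(OH)₂ loses H₂PO₄⁻: pKₐ(H₃PO₄) ≈ 2.1
(CH₃)₃C–OAc loses AcO⁻: pKₐ(CH₃COOH) ≈ 4.8
(CH₃)₃C–OCH₃ loses CH₃O⁻: pKₐ(CH₃OH) ≈ 15.5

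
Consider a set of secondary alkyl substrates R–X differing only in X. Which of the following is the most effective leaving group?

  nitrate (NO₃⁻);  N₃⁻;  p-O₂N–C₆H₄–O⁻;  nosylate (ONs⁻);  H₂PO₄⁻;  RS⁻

nosylate (ONs⁻)

The more stable X⁻ (or X) is on its own — i.e. the weaker a base it is — the better a leaving group it makes.
nosylate (ONs⁻): pKₐ(p-O₂NC₆H₄SO₃H) ≈ -3.5
nitrate (NO₃⁻): pKₐ(HNO₃) ≈ -1.3
H₂PO₄⁻: pKₐ(H₃PO₄) ≈ 2.1
N₃⁻: pKₐ(HN₃) ≈ 4.7
p-O₂N–C₆H₄–O⁻: pKₐ(p-nitrophenol) ≈ 7.2
RS⁻: pKₐ(RSH (a thiol)) ≈ 10.5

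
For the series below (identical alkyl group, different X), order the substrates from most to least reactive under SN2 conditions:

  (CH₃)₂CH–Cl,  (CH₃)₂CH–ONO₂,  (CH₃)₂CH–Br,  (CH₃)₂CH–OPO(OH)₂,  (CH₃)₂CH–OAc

(CH₃)₂CH–Br > (CH₃)₂CH–Cl > (CH₃)₂CH–ONO₂ > (CH₃)₂CH–OPO(OH)₂ > (CH₃)₂CH–OAc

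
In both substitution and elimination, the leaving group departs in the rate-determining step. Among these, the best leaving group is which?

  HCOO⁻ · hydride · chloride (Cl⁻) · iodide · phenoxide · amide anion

The more stable X⁻ (or X) is on its own — i.e. the weaker a base it is — the better a leaving group it makes.
iodide: pKₐ(HI) ≈ -10
chloride (Cl⁻): pKₐ(HCl) ≈ -7
HCOO⁻: pKₐ(HCOOH) ≈ 3.8
phenoxide: pKₐ(C₆H₅OH (phenol)) ≈ 10
hydride: pKₐ(H₂) ≈ 36
amide anion: pKₐ(NH₃) ≈ 38

iodide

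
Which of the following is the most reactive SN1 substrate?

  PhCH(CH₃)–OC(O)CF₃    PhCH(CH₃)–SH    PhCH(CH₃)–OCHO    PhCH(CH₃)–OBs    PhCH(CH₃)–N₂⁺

PhCH(CH₃)–N₂⁺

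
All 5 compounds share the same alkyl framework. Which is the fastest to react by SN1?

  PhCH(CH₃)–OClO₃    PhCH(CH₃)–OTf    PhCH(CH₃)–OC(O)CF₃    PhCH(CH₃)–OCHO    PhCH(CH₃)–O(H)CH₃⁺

Identical carbon frameworks mean the comparison reduces to leaving-group quality.
Rank by basicity of the departing species: weakest base leaves most easily.
PhCH(CH₃)–OTf loses OTf⁻: pKₐ(CF₃SO₃H (triflic acid)) ≈ -14
PhCH(CH₃)–OClO₃ loses ClO₄⁻: pKₐ(HClO₄) ≈ -10
PhCH(CH₃)–O(H)CH₃⁺ loses R'OH: pKₐ(R'OH₂⁺) ≈ -2.4
PhCH(CH₃)–OC(O)CF₃ loses CF₃COO⁻: pKₐ(CF₃COOH) ≈ 0.2
PhCH(CH₃)–OCHO loses HCOO⁻: pKₐ(HCOOH) ≈ 3.8

PhCH(CH₃)–OTf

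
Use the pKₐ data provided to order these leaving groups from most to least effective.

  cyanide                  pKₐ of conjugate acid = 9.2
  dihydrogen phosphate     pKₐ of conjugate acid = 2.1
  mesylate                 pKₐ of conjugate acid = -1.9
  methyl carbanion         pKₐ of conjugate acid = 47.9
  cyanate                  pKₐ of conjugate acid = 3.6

Lower conjugate-acid pKₐ ⇒ weaker base ⇒ better leaving group.
Sorting by the given values: mesylate (-1.9), dihydrogen phosphate (2.1), cyanate (3.6), cyanide (9.2), methyl carbanion (47.9).

mesylate > dihydrogen phosphate > cyanate > cyanide > methyl carbanion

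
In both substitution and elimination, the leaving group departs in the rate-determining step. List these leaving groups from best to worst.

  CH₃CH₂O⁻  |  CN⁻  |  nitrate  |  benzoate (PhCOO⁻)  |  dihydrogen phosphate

nitrate > dihydrogen phosphate > benzoate (PhCOO⁻) > CN⁻ > CH₃CH₂O⁻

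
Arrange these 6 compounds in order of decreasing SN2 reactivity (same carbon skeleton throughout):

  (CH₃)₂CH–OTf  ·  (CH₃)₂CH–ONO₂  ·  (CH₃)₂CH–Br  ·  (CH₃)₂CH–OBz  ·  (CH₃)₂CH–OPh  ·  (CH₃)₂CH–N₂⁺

(CH₃)₂CH–N₂⁺ > (CH₃)₂CH–OTf > (CH₃)₂CH–Br > (CH₃)₂CH–ONO₂ > (CH₃)₂CH–OBz > (CH₃)₂CH–OPh

The skeletons are identical, so relative rate is governed entirely by leaving-group ability.
Rank by basicity of the departing species: weakest base leaves most easily.
(CH₃)₂CH–N₂⁺ loses N₂: no meaningful conjugate acid; N₂ departs as an exceptionally stable neutral molecule
(CH₃)₂CH–OTf loses OTf⁻: pKₐ(CF₃SO₃H (triflic acid)) ≈ -14
(CH₃)₂CH–Br loses Br⁻: pKₐ(HBr) ≈ -9
(CH₃)₂CH–ONO₂ loses NO₃⁻: pKₐ(HNO₃) ≈ -1.3
(CH₃)₂CH–OBz loses PhCOO⁻: pKₐ(C₆H₅COOH) ≈ 4.2
(CH₃)₂CH–OPh loses PhO⁻: pKₐ(C₆H₅OH (phenol)) ≈ 10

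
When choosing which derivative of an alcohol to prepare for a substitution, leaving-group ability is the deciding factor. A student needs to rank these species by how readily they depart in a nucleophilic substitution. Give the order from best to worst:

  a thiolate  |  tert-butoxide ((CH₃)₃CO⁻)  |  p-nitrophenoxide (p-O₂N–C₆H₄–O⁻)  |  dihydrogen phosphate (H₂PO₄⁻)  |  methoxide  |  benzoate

dihydrogen phosphate (H₂PO₄⁻) > benzoate > p-nitrophenoxide (p-O₂N–C₆H₄–O⁻) > a thiolate > methoxide > tert-butoxide ((CH₃)₃CO⁻)

Rank by basicity of the departing species: weakest base leaves most easily.
dihydrogen phosphate (H₂PO₄⁻): pKₐ(H₃PO₄) ≈ 2.1
benzoate: pKₐ(C₆H₅COOH) ≈ 4.2
p-nitrophenoxide (p-O₂N–C₆H₄–O⁻): pKₐ(p-nitrophenol) ≈ 7.2
a thiolate: pKₐ(RSH (a thiol)) ≈ 10.5
methoxide: pKₐ(CH₃OH) ≈ 15.5
tert-butoxide ((CH₃)₃CO⁻): pKₐ(t-BuOH) ≈ 18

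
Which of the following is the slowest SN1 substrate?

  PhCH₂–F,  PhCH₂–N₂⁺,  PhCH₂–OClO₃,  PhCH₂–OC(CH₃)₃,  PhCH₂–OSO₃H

PhCH₂–OC(CH₃)₃

Same R in every case — rank the leaving groups.
Leaving-group ability tracks the stability of the departed species; conjugate-acid pKₐ is the usual yardstick (lower pKₐ → better LG).
PhCH₂–N₂⁺ loses N₂: no meaningful conjugate acid; N₂ departs as an exceptionally stable neutral molecule
PhCH₂–OClO₃ loses ClO₄⁻: pKₐ(HClO₄) ≈ -10
PhCH₂–OSO₃H loses HSO₄⁻: pKₐ(H₂SO₄) ≈ -3
PhCH₂–F loses F⁻: pKₐ(HF) ≈ 3.2
PhCH₂–OC(CH₃)₃ loses (CH₃)₃CO⁻: pKₐ(t-BuOH) ≈ 18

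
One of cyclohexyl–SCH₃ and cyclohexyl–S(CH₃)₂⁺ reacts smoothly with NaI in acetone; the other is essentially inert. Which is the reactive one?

From cyclohexyl–SCH₃ the departing group would be RS⁻ (pKₐ(RSH (a thiol)) ≈ 10.5). Moderately basic; rarely leaves without activation.
From cyclohexyl–S(CH₃)₂⁺ the leaving group is SR'₂ (pKₐ(R'₂SH⁺) ≈ -7). Neutral; leaves from a sulfonium salt (R–SR'₂⁺).
(In practice cyclohexyl–S(CH₃)₂⁺ is made from cyclohexyl–SCH₃ by S-methylation with CH₃I, allowing neutral dimethyl sulfide, rather than methanethiolate, to depart.)

cyclohexyl–S(CH₃)₂⁺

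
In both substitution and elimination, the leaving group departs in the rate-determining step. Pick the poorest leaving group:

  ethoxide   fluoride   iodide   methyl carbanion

iodide: pKₐ(HI) ≈ -10
fluoride: pKₐ(HF) ≈ 3.2
ethoxide: pKₐ(CH₃CH₂OH) ≈ 16
methyl carbanion: pKₐ(CH₄) ≈ 48

methyl carbanion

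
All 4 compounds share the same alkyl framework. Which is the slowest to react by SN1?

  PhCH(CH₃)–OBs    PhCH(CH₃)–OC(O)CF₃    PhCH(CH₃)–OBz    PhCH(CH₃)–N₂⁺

PhCH(CH₃)–OBz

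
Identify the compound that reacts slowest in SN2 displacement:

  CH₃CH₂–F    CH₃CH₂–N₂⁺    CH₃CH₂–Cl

Identical carbon frameworks mean the comparison reduces to leaving-group quality.
Leaving-group ability tracks the stability of the departed species; conjugate-acid pKₐ is the usual yardstick (lower pKₐ → better LG).
CH₃CH₂–N₂⁺ loses N₂: no meaningful conjugate acid; N₂ departs as an exceptionally stable neutral molecule
CH₃CH₂–Cl loses Cl⁻: pKₐ(HCl) ≈ -7
CH₃CH₂–F loses F⁻: pKₐ(HF) ≈ 3.2

CH₃CH₂–F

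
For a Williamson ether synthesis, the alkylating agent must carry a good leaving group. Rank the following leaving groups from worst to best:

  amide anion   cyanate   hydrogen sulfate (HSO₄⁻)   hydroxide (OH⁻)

The more stable X⁻ (or X) is on its own — i.e. the weaker a base it is — the better a leaving group it makes.
hydrogen sulfate (HSO₄⁻): pKₐ(H₂SO₄) ≈ -3
cyanate: pKₐ(HOCN) ≈ 3.5 — resonance between N and O
hydroxide (OH⁻): pKₐ(H₂O) ≈ 15.7 — strong base; essentially never leaves without prior activation
amide anion: pKₐ(NH₃) ≈ 38 — extremely strong base; never a leaving group
Listed from poorest to best leaving group as asked.

amide anion < hydroxide (OH⁻) < cyanate < hydrogen sulfate (HSO₄⁻)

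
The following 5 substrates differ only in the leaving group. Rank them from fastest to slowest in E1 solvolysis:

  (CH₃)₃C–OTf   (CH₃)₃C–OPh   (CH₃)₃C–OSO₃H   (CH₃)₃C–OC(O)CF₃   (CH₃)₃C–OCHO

With the same alkyl group throughout, only the leaving group differentiates the rates.
Leaving-group ability tracks the stability of the departed species; conjugate-acid pKₐ is the usual yardstick (lower pKₐ → better LG).
(CH₃)₃C–OTf loses OTf⁻: pKₐ(CF₃SO₃H (triflic acid)) ≈ -14
(CH₃)₃C–OSO₃H loses HSO₄⁻: pKₐ(H₂SO₄) ≈ -3
(CH₃)₃C–OC(O)CF₃ loses CF₃COO⁻: pKₐ(CF₃COOH) ≈ 0.2
(CH₃)₃C–OCHO loses HCOO⁻: pKₐ(HCOOH) ≈ 3.8
(CH₃)₃C–OPh loses PhO⁻: pKₐ(C₆H₅OH (phenol)) ≈ 10

(CH₃)₃C–OTf > (CH₃)₃C–OSO₃H > (CH₃)₃C–OC(O)CF₃ > (CH₃)₃C–OCHO > (CH₃)₃C–OPh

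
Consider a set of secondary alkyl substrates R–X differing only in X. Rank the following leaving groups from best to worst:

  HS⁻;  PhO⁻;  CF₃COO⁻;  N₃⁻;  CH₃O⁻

CF₃COO⁻ > N₃⁻ > HS⁻ > PhO⁻ > CH₃O⁻

The more stable X⁻ (or X) is on its own — i.e. the weaker a base it is — the better a leaving group it makes.
CF₃COO⁻: pKₐ(CF₃COOH) ≈ 0.2
N₃⁻: pKₐ(HN₃) ≈ 4.7
HS⁻: pKₐ(H₂S) ≈ 7
PhO⁻: pKₐ(C₆H₅OH (phenol)) ≈ 10
CH₃O⁻: pKₐ(CH₃OH) ≈ 15.5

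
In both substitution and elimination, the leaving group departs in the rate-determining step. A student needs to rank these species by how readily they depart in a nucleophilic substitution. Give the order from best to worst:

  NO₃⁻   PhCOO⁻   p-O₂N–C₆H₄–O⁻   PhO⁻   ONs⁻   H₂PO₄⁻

ONs⁻ > NO₃⁻ > H₂PO₄⁻ > PhCOO⁻ > p-O₂N–C₆H₄–O⁻ > PhO⁻

A good leaving group is a weak base: the lower the pKₐ of its conjugate acid, the more readily it departs.
ONs⁻: pKₐ(p-O₂NC₆H₄SO₃H) ≈ -3.5
NO₃⁻: pKₐ(HNO₃) ≈ -1.3
H₂PO₄⁻: pKₐ(H₃PO₄) ≈ 2.1
PhCOO⁻: pKₐ(C₆H₅COOH) ≈ 4.2
p-O₂N–C₆H₄–O⁻: pKₐ(p-nitrophenol) ≈ 7.2
PhO⁻: pKₐ(C₆H₅OH (phenol)) ≈ 10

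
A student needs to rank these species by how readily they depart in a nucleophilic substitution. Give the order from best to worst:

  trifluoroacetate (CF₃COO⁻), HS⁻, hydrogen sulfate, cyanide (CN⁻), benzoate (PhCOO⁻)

Leaving-group ability tracks the stability of the departed species; conjugate-acid pKₐ is the usual yardstick (lower pKₐ → better LG).
hydrogen sulfate: pKₐ(H₂SO₄) ≈ -3
trifluoroacetate (CF₃COO⁻): pKₐ(CF₃COOH) ≈ 0.2
benzoate (PhCOO⁻): pKₐ(C₆H₅COOH) ≈ 4.2
HS⁻: pKₐ(H₂S) ≈ 7 — larger and more polarisable than the oxygen analogue
cyanide (CN⁻): pKₐ(HCN) ≈ 9.2 — sp carbon stabilises the charge somewhat, but still a poor LG

hydrogen sulfate > trifluoroacetate (CF₃COO⁻) > benzoate (PhCOO⁻) > HS⁻ > cyanide (CN⁻)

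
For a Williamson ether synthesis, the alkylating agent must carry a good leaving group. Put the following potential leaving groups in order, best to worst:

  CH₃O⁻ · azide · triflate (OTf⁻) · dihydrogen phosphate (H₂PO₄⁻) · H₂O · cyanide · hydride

triflate (OTf⁻) > H₂O > dihydrogen phosphate (H₂PO₄⁻) > azide > cyanide > CH₃O⁻ > hydride

Rank by basicity of the departing species: weakest base leaves most easily.
triflate (OTf⁻): pKₐ(CF₃SO₃H (triflic acid)) ≈ -14
H₂O: pKₐ(H₃O⁺) ≈ -1.7
dihydrogen phosphate (H₂PO₄⁻): pKₐ(H₃PO₄) ≈ 2.1
azide: pKₐ(HN₃) ≈ 4.7
cyanide: pKₐ(HCN) ≈ 9.2
CH₃O⁻: pKₐ(CH₃OH) ≈ 15.5
hydride: pKₐ(H₂) ≈ 36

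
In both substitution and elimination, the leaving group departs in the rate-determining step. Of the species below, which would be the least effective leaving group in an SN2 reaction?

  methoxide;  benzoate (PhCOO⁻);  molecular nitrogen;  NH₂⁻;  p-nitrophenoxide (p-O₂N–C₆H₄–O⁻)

Rank by basicity of the departing species: weakest base leaves most easily.
molecular nitrogen: no meaningful conjugate acid; N₂ departs as an exceptionally stable neutral molecule
benzoate (PhCOO⁻): pKₐ(C₆H₅COOH) ≈ 4.2
p-nitrophenoxide (p-O₂N–C₆H₄–O⁻): pKₐ(p-nitrophenol) ≈ 7.2
methoxide: pKₐ(CH₃OH) ≈ 15.5
NH₂⁻: pKₐ(NH₃) ≈ 38

NH₂⁻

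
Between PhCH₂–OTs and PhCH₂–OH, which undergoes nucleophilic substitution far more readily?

PhCH₂–OTs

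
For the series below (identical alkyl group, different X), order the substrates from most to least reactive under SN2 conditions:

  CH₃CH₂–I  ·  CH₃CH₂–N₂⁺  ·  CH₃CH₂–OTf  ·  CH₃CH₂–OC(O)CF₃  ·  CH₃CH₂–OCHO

The skeletons are identical, so relative rate is governed entirely by leaving-group ability.
Leaving-group ability tracks the stability of the departed species; conjugate-acid pKₐ is the usual yardstick (lower pKₐ → better LG).
CH₃CH₂–N₂⁺ loses N₂: no meaningful conjugate acid; N₂ departs as an exceptionally stable neutral molecule
CH₃CH₂–OTf loses OTf⁻: pKₐ(CF₃SO₃H (triflic acid)) ≈ -14
CH₃CH₂–I loses I⁻: pKₐ(HI) ≈ -10
CH₃CH₂–OC(O)CF₃ loses CF₃COO⁻: pKₐ(CF₃COOH) ≈ 0.2
CH₃CH₂–OCHO loses HCOO⁻: pKₐ(HCOOH) ≈ 3.8

CH₃CH₂–N₂⁺ > CH₃CH₂–OTf > CH₃CH₂–I > CH₃CH₂–OC(O)CF₃ > CH₃CH₂–OCHO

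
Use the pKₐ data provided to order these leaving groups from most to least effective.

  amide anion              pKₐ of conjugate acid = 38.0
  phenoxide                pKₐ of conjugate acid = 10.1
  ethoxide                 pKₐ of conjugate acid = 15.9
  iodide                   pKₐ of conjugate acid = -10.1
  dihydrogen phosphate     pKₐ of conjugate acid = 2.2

iodide > dihydrogen phosphate > phenoxide > ethoxide > amide anion

Lower conjugate-acid pKₐ ⇒ weaker base ⇒ better leaving group.
Sorting by the given values: iodide (-10.1), dihydrogen phosphate (2.2), phenoxide (10.1), ethoxide (15.9), amide anion (38.0).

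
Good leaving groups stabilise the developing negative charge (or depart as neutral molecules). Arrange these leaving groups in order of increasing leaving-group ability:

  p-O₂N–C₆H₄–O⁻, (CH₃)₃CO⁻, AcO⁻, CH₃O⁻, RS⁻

(CH₃)₃CO⁻ < CH₃O⁻ < RS⁻ < p-O₂N–C₆H₄–O⁻ < AcO⁻

A good leaving group is a weak base: the lower the pKₐ of its conjugate acid, the more readily it departs.
AcO⁻: pKₐ(CH₃COOH) ≈ 4.8
p-O₂N–C₆H₄–O⁻: pKₐ(p-nitrophenol) ≈ 7.2
RS⁻: pKₐ(RSH (a thiol)) ≈ 10.5
CH₃O⁻: pKₐ(CH₃OH) ≈ 15.5
(CH₃)₃CO⁻: pKₐ(t-BuOH) ≈ 18
The question asks for worst first, so the sequence is read in increasing leaving-group ability.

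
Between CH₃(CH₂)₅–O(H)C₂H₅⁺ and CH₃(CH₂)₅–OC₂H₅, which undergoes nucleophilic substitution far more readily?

From CH₃(CH₂)₅–OC₂H₅ the departing group would be CH₃CH₂O⁻ (pKₐ(CH₃CH₂OH) ≈ 16). Strong base; alkoxides do not leave unassisted.
From CH₃(CH₂)₅–O(H)C₂H₅⁺ the leaving group is R'OH (pKₐ(R'OH₂⁺) ≈ -2.4). Neutral; leaves from a protonated ether (an oxonium ion, R–O(H)R'⁺).
(In practice CH₃(CH₂)₅–O(H)C₂H₅⁺ is made from CH₃(CH₂)₅–OC₂H₅ by protonation with concentrated HBr, allowing neutral ethanol, rather than ethoxide, to depart.)

CH₃(CH₂)₅–O(H)C₂H₅⁺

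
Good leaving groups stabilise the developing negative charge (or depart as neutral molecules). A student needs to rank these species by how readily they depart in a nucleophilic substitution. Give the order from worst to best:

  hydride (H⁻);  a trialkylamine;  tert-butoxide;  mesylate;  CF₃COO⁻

hydride (H⁻) < tert-butoxide < a trialkylamine < CF₃COO⁻ < mesylate

mesylate: pKₐ(CH₃SO₃H (MsOH)) ≈ -1.9 — resonance-delocalised alkanesulfonate
CF₃COO⁻: pKₐ(CF₃COOH) ≈ 0.2 — strongly electron-withdrawing CF₃ stabilises the carboxylate
a trialkylamine: pKₐ(R'₃NH⁺) ≈ 10.7
tert-butoxide: pKₐ(t-BuOH) ≈ 18
hydride (H⁻): pKₐ(H₂) ≈ 36
Reversing gives the worst-to-best order requested.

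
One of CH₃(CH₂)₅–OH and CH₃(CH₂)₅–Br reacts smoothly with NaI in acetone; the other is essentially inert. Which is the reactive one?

CH₃(CH₂)₅–Br

From CH₃(CH₂)₅–OH the departing group would be OH⁻ (pKₐ(H₂O) ≈ 15.7). Strong base; essentially never leaves without prior activation.
From CH₃(CH₂)₅–Br the leaving group is Br⁻ (pKₐ(HBr) ≈ -9). Weak base; good leaving group.
(In practice CH₃(CH₂)₅–Br is made from CH₃(CH₂)₅–OH by treatment with PBr₃, replacing the hydroxyl with bromide.)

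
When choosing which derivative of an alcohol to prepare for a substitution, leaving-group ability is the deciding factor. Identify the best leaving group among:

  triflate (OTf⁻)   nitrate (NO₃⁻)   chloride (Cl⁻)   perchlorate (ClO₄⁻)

A good leaving group is a weak base: the lower the pKₐ of its conjugate acid, the more readily it departs.
triflate (OTf⁻): pKₐ(CF₃SO₃H (triflic acid)) ≈ -14
perchlorate (ClO₄⁻): pKₐ(HClO₄) ≈ -10
chloride (Cl⁻): pKₐ(HCl) ≈ -7
nitrate (NO₃⁻): pKₐ(HNO₃) ≈ -1.3

triflate (OTf⁻)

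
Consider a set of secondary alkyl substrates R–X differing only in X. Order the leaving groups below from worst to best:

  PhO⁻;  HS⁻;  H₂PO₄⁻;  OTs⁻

A good leaving group is a weak base: the lower the pKₐ of its conjugate acid, the more readily it departs.
OTs⁻: pKₐ(p-CH₃C₆H₄SO₃H (TsOH)) ≈ -2.8 — resonance-delocalised arenesulfonate
H₂PO₄⁻: pKₐ(H₃PO₄) ≈ 2.1 — moderate base; biological leaving group after further activation
HS⁻: pKₐ(H₂S) ≈ 7 — larger and more polarisable than the oxygen analogue
PhO⁻: pKₐ(C₆H₅OH (phenol)) ≈ 10 — resonance into the ring helps, but still a poor LG
Listed from poorest to best leaving group as asked.

PhO⁻ < HS⁻ < H₂PO₄⁻ < OTs⁻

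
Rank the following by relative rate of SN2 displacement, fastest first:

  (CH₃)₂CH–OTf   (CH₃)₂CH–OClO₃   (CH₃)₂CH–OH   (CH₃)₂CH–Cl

(CH₃)₂CH–OTf > (CH₃)₂CH–OClO₃ > (CH₃)₂CH–Cl > (CH₃)₂CH–OH

Identical carbon frameworks mean the comparison reduces to leaving-group quality.
Leaving-group ability tracks the stability of the departed species; conjugate-acid pKₐ is the usual yardstick (lower pKₐ → better LG).
(CH₃)₂CH–OTf loses OTf⁻: pKₐ(CF₃SO₃H (triflic acid)) ≈ -14
(CH₃)₂CH–OClO₃ loses ClO₄⁻: pKₐ(HClO₄) ≈ -10
(CH₃)₂CH–Cl loses Cl⁻: pKₐ(HCl) ≈ -7
(CH₃)₂CH–OH loses OH⁻: pKₐ(H₂O) ≈ 15.7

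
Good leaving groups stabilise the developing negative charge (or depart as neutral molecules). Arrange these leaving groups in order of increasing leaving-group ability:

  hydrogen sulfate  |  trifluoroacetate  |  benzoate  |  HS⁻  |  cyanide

Leaving-group ability tracks the stability of the departed species; conjugate-acid pKₐ is the usual yardstick (lower pKₐ → better LG).
hydrogen sulfate: pKₐ(H₂SO₄) ≈ -3
trifluoroacetate: pKₐ(CF₃COOH) ≈ 0.2 — strongly electron-withdrawing CF₃ stabilises the carboxylate
benzoate: pKₐ(C₆H₅COOH) ≈ 4.2
HS⁻: pKₐ(H₂S) ≈ 7
cyanide: pKₐ(HCN) ≈ 9.2 — sp carbon stabilises the charge somewhat, but still a poor LG
Reversing gives the worst-to-best order requested.

cyanide < HS⁻ < benzoate < trifluoroacetate < hydrogen sulfate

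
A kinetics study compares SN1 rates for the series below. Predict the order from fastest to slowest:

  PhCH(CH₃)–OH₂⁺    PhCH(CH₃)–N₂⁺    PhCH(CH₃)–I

PhCH(CH₃)–N₂⁺ > PhCH(CH₃)–I > PhCH(CH₃)–OH₂⁺

Same R in every case — rank the leaving groups.
Rank by basicity of the departing species: weakest base leaves most easily.
PhCH(CH₃)–N₂⁺ loses N₂: no meaningful conjugate acid; N₂ departs as an exceptionally stable neutral molecule
PhCH(CH₃)–I loses I⁻: pKₐ(HI) ≈ -10
PhCH(CH₃)–OH₂⁺ loses H₂O: pKₐ(H₃O⁺) ≈ -1.7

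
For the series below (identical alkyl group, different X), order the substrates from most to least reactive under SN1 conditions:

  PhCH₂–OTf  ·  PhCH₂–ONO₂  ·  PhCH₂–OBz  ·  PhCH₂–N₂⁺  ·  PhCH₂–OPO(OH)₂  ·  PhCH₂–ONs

PhCH₂–N₂⁺ > PhCH₂–OTf > PhCH₂–ONs > PhCH₂–ONO₂ > PhCH₂–OPO(OH)₂ > PhCH₂–OBz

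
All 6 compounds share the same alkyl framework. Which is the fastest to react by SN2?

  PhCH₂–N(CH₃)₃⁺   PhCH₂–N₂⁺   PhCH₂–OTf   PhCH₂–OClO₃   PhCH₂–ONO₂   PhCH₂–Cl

With the same alkyl group throughout, only the leaving group differentiates the rates.
Rank by basicity of the departing species: weakest base leaves most easily.
PhCH₂–N₂⁺ loses N₂: no meaningful conjugate acid; N₂ departs as an exceptionally stable neutral molecule
PhCH₂–OTf loses OTf⁻: pKₐ(CF₃SO₃H (triflic acid)) ≈ -14
PhCH₂–OClO₃ loses ClO₄⁻: pKₐ(HClO₄) ≈ -10
PhCH₂–Cl loses Cl⁻: pKₐ(HCl) ≈ -7
PhCH₂–ONO₂ loses NO₃⁻: pKₐ(HNO₃) ≈ -1.3
PhCH₂–N(CH₃)₃⁺ loses NR'₃: pKₐ(R'₃NH⁺) ≈ 10.7

PhCH₂–N₂⁺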